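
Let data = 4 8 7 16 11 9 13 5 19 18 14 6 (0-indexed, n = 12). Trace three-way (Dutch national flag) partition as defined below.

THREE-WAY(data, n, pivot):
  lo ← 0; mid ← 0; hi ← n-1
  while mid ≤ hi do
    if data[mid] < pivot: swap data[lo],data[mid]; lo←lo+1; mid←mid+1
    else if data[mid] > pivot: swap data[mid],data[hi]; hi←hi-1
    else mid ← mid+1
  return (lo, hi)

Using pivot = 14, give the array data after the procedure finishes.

4 8 7 6 11 9 13 5 14 18 19 16

lo=0 mid=0 hi=11
4<14: swap(0,0), lo=1 mid=1 ⇒ 4 8 7 16 11 9 13 5 19 18 14 6
8<14: swap(1,1), lo=2 mid=2 ⇒ 4 8 7 16 11 9 13 5 19 18 14 6
7<14: swap(2,2), lo=3 mid=3 ⇒ 4 8 7 16 11 9 13 5 19 18 14 6
16>14: swap(3,11), hi=10 ⇒ 4 8 7 6 11 9 13 5 19 18 14 16
6<14: swap(3,3), lo=4 mid=4 ⇒ 4 8 7 6 11 9 13 5 19 18 14 16
11<14: swap(4,4), lo=5 mid=5 ⇒ 4 8 7 6 11 9 13 5 19 18 14 16
9<14: swap(5,5), lo=6 mid=6 ⇒ 4 8 7 6 11 9 13 5 19 18 14 16
13<14: swap(6,6), lo=7 mid=7 ⇒ 4 8 7 6 11 9 13 5 19 18 14 16
5<14: swap(7,7), lo=8 mid=8 ⇒ 4 8 7 6 11 9 13 5 19 18 14 16
19>14: swap(8,10), hi=9 ⇒ 4 8 7 6 11 9 13 5 14 18 19 16
14=14: mid=9
18>14: swap(9,9), hi=8 ⇒ 4 8 7 6 11 9 13 5 14 18 19 16
done. lo=8 hi=8; data=4 8 7 6 11 9 13 5 14 18 19 16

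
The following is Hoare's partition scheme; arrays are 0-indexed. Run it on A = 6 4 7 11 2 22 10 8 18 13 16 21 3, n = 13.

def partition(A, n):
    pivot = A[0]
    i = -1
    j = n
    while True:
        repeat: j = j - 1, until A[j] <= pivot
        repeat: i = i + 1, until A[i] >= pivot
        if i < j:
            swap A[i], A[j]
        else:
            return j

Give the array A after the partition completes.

pivot = A[0] = 6; i = -1, j = 13
j→12 (A[12]=3≤6), i→0 (A[0]=6≥6); i<j, swap → 3 4 7 11 2 22 10 8 18 13 16 21 6
j→4 (A[4]=2≤6), i→2 (A[2]=7≥6); i<j, swap → 3 4 2 11 7 22 10 8 18 13 16 21 6
j→2, i→3; i≥j, return j=2. A = 3 4 2 11 7 22 10 8 18 13 16 21 6

3 4 2 11 7 22 10 8 18 13 16 21 6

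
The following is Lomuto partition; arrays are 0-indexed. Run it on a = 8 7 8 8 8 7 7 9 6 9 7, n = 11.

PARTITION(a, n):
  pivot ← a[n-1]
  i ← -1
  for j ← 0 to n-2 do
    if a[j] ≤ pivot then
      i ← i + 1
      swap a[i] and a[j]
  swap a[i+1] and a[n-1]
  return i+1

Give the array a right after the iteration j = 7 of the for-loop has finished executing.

pivot=7, i=-1
j=0: 8>7, skip
j=1: 7≤7, i=0, swap(0,1) ⇒ 7 8 8 8 8 7 7 9 6 9 7
j=2: 8>7, skip
j=3: 8>7, skip
j=4: 8>7, skip
j=5: 7≤7, i=1, swap(1,5) ⇒ 7 7 8 8 8 8 7 9 6 9 7
j=6: 7≤7, i=2, swap(2,6) ⇒ 7 7 7 8 8 8 8 9 6 9 7
j=7: 9>7, skip
(after j=7) a = 7 7 7 8 8 8 8 9 6 9 7

7 7 7 8 8 8 8 9 6 9 7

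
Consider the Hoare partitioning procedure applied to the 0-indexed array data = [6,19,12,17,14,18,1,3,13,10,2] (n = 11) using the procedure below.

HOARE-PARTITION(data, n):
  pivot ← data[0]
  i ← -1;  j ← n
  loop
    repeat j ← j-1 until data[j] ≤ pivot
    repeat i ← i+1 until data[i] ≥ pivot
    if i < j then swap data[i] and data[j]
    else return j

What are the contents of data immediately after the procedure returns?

pivot=6
j stops at 10 (2), i stops at 0 (6); swap ⇒ [2,19,12,17,14,18,1,3,13,10,6]
j stops at 7 (3), i stops at 1 (19); swap ⇒ [2,3,12,17,14,18,1,19,13,10,6]
j stops at 6 (1), i stops at 2 (12); swap ⇒ [2,3,1,17,14,18,12,19,13,10,6]
j stops at 2, i stops at 3; i≥j ⇒ return 2. data=[2,3,1,17,14,18,12,19,13,10,6]

[2,3,1,17,14,18,12,19,13,10,6]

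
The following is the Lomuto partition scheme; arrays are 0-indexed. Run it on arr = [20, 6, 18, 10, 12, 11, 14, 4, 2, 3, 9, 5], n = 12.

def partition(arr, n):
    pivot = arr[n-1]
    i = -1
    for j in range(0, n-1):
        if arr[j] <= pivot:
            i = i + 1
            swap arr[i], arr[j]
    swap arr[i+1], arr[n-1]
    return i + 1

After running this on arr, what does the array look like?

pivot = arr[11] = 5; i = -1
j=0: arr[0]=20 > 5 → no swap
j=1: arr[1]=6 > 5 → no swap
j=2: arr[2]=18 > 5 → no swap
j=3: arr[3]=10 > 5 → no swap
j=4: arr[4]=12 > 5 → no swap
j=5: arr[5]=11 > 5 → no swap
j=6: arr[6]=14 > 5 → no swap
j=7: arr[7]=4 ≤ 5 → i=0, swap arr[0],arr[7] → [4, 6, 18, 10, 12, 11, 14, 20, 2, 3, 9, 5]
j=8: arr[8]=2 ≤ 5 → i=1, swap arr[1],arr[8] → [4, 2, 18, 10, 12, 11, 14, 20, 6, 3, 9, 5]
j=9: arr[9]=3 ≤ 5 → i=2, swap arr[2],arr[9] → [4, 2, 3, 10, 12, 11, 14, 20, 6, 18, 9, 5]
j=10: arr[10]=9 > 5 → no swap
final swap arr[3],arr[11] → [4, 2, 3, 5, 12, 11, 14, 20, 6, 18, 9, 10]; return 3

[4, 2, 3, 5, 12, 11, 14, 20, 6, 18, 9, 10]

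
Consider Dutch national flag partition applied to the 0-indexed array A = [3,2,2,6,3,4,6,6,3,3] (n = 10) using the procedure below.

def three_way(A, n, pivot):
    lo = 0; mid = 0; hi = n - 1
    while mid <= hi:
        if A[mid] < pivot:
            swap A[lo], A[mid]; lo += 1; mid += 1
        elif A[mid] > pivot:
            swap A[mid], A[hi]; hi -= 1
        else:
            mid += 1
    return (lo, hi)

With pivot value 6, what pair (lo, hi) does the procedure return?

pivot = 6; lo=0, mid=0, hi=9
A[mid]=3<6: swap A[0],A[0]; lo=1,mid=1 → [3,2,2,6,3,4,6,6,3,3]
A[mid]=2<6: swap A[1],A[1]; lo=2,mid=2 → [3,2,2,6,3,4,6,6,3,3]
A[mid]=2<6: swap A[2],A[2]; lo=3,mid=3 → [3,2,2,6,3,4,6,6,3,3]
A[mid]=6=6: mid=4
A[mid]=3<6: swap A[3],A[4]; lo=4,mid=5 → [3,2,2,3,6,4,6,6,3,3]
A[mid]=4<6: swap A[4],A[5]; lo=5,mid=6 → [3,2,2,3,4,6,6,6,3,3]
A[mid]=6=6: mid=7
A[mid]=6=6: mid=8
A[mid]=3<6: swap A[5],A[8]; lo=6,mid=9 → [3,2,2,3,4,3,6,6,6,3]
A[mid]=3<6: swap A[6],A[9]; lo=7,mid=10 → [3,2,2,3,4,3,3,6,6,6]
end: lo=7, hi=9; A = [3,2,2,3,4,3,3,6,6,6]

(7, 9)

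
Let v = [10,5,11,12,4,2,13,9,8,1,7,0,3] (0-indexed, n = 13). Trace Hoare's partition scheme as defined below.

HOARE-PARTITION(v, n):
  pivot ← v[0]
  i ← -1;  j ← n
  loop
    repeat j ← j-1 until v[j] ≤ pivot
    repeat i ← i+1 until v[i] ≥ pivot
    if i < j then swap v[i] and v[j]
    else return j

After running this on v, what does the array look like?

pivot = v[0] = 10; i = -1, j = 13
j→12 (v[12]=3≤10), i→0 (v[0]=10≥10); i<j, swap → [3,5,11,12,4,2,13,9,8,1,7,0,10]
j→11 (v[11]=0≤10), i→2 (v[2]=11≥10); i<j, swap → [3,5,0,12,4,2,13,9,8,1,7,11,10]
j→10 (v[10]=7≤10), i→3 (v[3]=12≥10); i<j, swap → [3,5,0,7,4,2,13,9,8,1,12,11,10]
j→9 (v[9]=1≤10), i→6 (v[6]=13≥10); i<j, swap → [3,5,0,7,4,2,1,9,8,13,12,11,10]
j→8, i→9; i≥j, return j=8. v = [3,5,0,7,4,2,1,9,8,13,12,11,10]

[3,5,0,7,4,2,1,9,8,13,12,11,10]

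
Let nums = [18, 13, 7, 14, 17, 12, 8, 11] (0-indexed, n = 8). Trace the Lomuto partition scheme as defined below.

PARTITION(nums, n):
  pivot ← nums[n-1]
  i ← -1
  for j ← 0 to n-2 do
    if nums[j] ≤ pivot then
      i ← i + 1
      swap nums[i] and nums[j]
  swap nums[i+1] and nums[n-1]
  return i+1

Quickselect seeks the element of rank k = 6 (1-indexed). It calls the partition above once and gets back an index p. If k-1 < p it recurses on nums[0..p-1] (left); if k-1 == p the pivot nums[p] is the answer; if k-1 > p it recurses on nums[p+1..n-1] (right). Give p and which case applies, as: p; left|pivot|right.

pivot=11, i=-1
j=0: 18>11, skip
j=1: 13>11, skip
j=2: 7≤11, i=0, swap(0,2) ⇒ [7, 13, 18, 14, 17, 12, 8, 11]
j=3: 14>11, skip
j=4: 17>11, skip
j=5: 12>11, skip
j=6: 8≤11, i=1, swap(1,6) ⇒ [7, 8, 18, 14, 17, 12, 13, 11]
swap(2,7) ⇒ [7, 8, 11, 14, 17, 12, 13, 18]; return 2
p = 2; k-1 = 5 > 2 ⇒ right

2; right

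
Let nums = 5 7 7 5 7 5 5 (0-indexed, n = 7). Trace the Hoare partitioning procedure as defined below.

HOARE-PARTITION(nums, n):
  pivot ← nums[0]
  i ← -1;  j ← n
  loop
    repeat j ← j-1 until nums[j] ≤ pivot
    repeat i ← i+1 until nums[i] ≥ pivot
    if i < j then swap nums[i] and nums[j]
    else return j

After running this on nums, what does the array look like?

pivot=5
j stops at 6 (5), i stops at 0 (5); swap ⇒ 5 7 7 5 7 5 5
j stops at 5 (5), i stops at 1 (7); swap ⇒ 5 5 7 5 7 7 5
j stops at 3 (5), i stops at 2 (7); swap ⇒ 5 5 5 7 7 7 5
j stops at 2, i stops at 3; i≥j ⇒ return 2. nums=5 5 5 7 7 7 5

5 5 5 7 7 7 5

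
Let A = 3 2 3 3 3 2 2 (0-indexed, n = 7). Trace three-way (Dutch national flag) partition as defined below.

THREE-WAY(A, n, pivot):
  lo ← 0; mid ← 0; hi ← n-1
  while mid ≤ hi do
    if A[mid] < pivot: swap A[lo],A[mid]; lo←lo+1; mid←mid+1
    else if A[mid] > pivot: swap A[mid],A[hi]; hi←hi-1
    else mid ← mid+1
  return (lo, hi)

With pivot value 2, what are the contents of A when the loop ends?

2 2 2 3 3 3 3

lo=0 mid=0 hi=6
3>2: swap(0,6), hi=5 ⇒ 2 2 3 3 3 2 3
2=2: mid=1
2=2: mid=2
3>2: swap(2,5), hi=4 ⇒ 2 2 2 3 3 3 3
2=2: mid=3
3>2: swap(3,4), hi=3 ⇒ 2 2 2 3 3 3 3
3>2: swap(3,3), hi=2 ⇒ 2 2 2 3 3 3 3
done. lo=0 hi=2; A=2 2 2 3 3 3 3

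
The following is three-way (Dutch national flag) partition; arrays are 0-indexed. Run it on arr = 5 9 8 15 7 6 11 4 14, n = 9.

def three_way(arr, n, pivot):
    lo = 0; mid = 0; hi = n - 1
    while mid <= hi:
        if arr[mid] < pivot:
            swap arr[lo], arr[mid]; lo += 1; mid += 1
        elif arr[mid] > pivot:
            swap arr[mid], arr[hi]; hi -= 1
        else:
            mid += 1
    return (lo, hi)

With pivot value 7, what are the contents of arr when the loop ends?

5 4 6 7 15 11 8 14 9

pivot = 7; lo=0, mid=0, hi=8
arr[mid]=5<7: swap arr[0],arr[0]; lo=1,mid=1 → 5 9 8 15 7 6 11 4 14
arr[mid]=9>7: swap arr[1],arr[8]; hi=7 → 5 14 8 15 7 6 11 4 9
arr[mid]=14>7: swap arr[1],arr[7]; hi=6 → 5 4 8 15 7 6 11 14 9
arr[mid]=4<7: swap arr[1],arr[1]; lo=2,mid=2 → 5 4 8 15 7 6 11 14 9
arr[mid]=8>7: swap arr[2],arr[6]; hi=5 → 5 4 11 15 7 6 8 14 9
arr[mid]=11>7: swap arr[2],arr[5]; hi=4 → 5 4 6 15 7 11 8 14 9
arr[mid]=6<7: swap arr[2],arr[2]; lo=3,mid=3 → 5 4 6 15 7 11 8 14 9
arr[mid]=15>7: swap arr[3],arr[4]; hi=3 → 5 4 6 7 15 11 8 14 9
arr[mid]=7=7: mid=4
end: lo=3, hi=3; arr = 5 4 6 7 15 11 8 14 9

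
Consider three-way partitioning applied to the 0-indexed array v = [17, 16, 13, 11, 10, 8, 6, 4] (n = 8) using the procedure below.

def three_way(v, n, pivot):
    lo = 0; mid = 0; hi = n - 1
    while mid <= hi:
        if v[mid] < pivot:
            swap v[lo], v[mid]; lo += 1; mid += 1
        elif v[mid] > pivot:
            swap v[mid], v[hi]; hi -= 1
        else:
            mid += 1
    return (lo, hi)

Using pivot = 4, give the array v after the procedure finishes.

lo=0 mid=0 hi=7
17>4: swap(0,7), hi=6 ⇒ [4, 16, 13, 11, 10, 8, 6, 17]
4=4: mid=1
16>4: swap(1,6), hi=5 ⇒ [4, 6, 13, 11, 10, 8, 16, 17]
6>4: swap(1,5), hi=4 ⇒ [4, 8, 13, 11, 10, 6, 16, 17]
8>4: swap(1,4), hi=3 ⇒ [4, 10, 13, 11, 8, 6, 16, 17]
10>4: swap(1,3), hi=2 ⇒ [4, 11, 13, 10, 8, 6, 16, 17]
11>4: swap(1,2), hi=1 ⇒ [4, 13, 11, 10, 8, 6, 16, 17]
13>4: swap(1,1), hi=0 ⇒ [4, 13, 11, 10, 8, 6, 16, 17]
done. lo=0 hi=0; v=[4, 13, 11, 10, 8, 6, 16, 17]

[4, 13, 11, 10, 8, 6, 16, 17]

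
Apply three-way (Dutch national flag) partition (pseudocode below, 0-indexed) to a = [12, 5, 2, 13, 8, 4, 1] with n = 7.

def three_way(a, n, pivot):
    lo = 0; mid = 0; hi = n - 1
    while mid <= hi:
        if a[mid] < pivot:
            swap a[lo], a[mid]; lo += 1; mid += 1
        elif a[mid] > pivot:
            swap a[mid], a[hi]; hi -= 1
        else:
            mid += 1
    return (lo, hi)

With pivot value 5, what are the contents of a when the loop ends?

lo=0 mid=0 hi=6
12>5: swap(0,6), hi=5 ⇒ [1, 5, 2, 13, 8, 4, 12]
1<5: swap(0,0), lo=1 mid=1 ⇒ [1, 5, 2, 13, 8, 4, 12]
5=5: mid=2
2<5: swap(1,2), lo=2 mid=3 ⇒ [1, 2, 5, 13, 8, 4, 12]
13>5: swap(3,5), hi=4 ⇒ [1, 2, 5, 4, 8, 13, 12]
4<5: swap(2,3), lo=3 mid=4 ⇒ [1, 2, 4, 5, 8, 13, 12]
8>5: swap(4,4), hi=3 ⇒ [1, 2, 4, 5, 8, 13, 12]
done. lo=3 hi=3; a=[1, 2, 4, 5, 8, 13, 12]

[1, 2, 4, 5, 8, 13, 12]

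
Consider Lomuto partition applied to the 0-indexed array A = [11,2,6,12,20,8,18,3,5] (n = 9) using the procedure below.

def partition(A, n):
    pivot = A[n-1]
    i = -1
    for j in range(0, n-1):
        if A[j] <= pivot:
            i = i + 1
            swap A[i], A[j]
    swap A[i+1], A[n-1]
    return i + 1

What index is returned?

2

pivot = A[8] = 5; i = -1
j=0: A[0]=11 > 5 → no swap
j=1: A[1]=2 ≤ 5 → i=0, swap A[0],A[1] → [2,11,6,12,20,8,18,3,5]
j=2: A[2]=6 > 5 → no swap
j=3: A[3]=12 > 5 → no swap
j=4: A[4]=20 > 5 → no swap
j=5: A[5]=8 > 5 → no swap
j=6: A[6]=18 > 5 → no swap
j=7: A[7]=3 ≤ 5 → i=1, swap A[1],A[7] → [2,3,6,12,20,8,18,11,5]
final swap A[2],A[8] → [2,3,5,12,20,8,18,11,6]; return 2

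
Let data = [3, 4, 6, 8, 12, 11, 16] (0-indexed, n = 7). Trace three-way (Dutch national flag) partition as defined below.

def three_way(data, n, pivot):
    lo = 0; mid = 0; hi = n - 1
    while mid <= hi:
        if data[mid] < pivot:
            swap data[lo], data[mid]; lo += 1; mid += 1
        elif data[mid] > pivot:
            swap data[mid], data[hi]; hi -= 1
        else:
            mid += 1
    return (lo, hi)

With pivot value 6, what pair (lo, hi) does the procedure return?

(2, 2)

lo=0 mid=0 hi=6
3<6: swap(0,0), lo=1 mid=1 ⇒ [3, 4, 6, 8, 12, 11, 16]
4<6: swap(1,1), lo=2 mid=2 ⇒ [3, 4, 6, 8, 12, 11, 16]
6=6: mid=3
8>6: swap(3,6), hi=5 ⇒ [3, 4, 6, 16, 12, 11, 8]
16>6: swap(3,5), hi=4 ⇒ [3, 4, 6, 11, 12, 16, 8]
11>6: swap(3,4), hi=3 ⇒ [3, 4, 6, 12, 11, 16, 8]
12>6: swap(3,3), hi=2 ⇒ [3, 4, 6, 12, 11, 16, 8]
done. lo=2 hi=2; data=[3, 4, 6, 12, 11, 16, 8]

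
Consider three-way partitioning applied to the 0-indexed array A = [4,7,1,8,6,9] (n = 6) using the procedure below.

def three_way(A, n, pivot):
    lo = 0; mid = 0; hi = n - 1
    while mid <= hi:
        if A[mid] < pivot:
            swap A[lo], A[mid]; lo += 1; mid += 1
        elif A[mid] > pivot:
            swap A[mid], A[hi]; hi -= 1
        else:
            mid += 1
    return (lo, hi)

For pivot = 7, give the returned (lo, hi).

pivot = 7; lo=0, mid=0, hi=5
A[mid]=4<7: swap A[0],A[0]; lo=1,mid=1 → [4,7,1,8,6,9]
A[mid]=7=7: mid=2
A[mid]=1<7: swap A[1],A[2]; lo=2,mid=3 → [4,1,7,8,6,9]
A[mid]=8>7: swap A[3],A[5]; hi=4 → [4,1,7,9,6,8]
A[mid]=9>7: swap A[3],A[4]; hi=3 → [4,1,7,6,9,8]
A[mid]=6<7: swap A[2],A[3]; lo=3,mid=4 → [4,1,6,7,9,8]
end: lo=3, hi=3; A = [4,1,6,7,9,8]

(3, 3)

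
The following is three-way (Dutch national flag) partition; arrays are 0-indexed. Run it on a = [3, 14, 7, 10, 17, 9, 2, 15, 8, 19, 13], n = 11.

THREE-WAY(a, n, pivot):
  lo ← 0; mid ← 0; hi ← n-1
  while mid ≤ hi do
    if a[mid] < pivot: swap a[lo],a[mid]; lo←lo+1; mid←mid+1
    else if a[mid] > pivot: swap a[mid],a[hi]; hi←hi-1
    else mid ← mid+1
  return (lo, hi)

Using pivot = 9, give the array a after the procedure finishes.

[3, 8, 7, 2, 9, 17, 15, 10, 19, 13, 14]

pivot = 9; lo=0, mid=0, hi=10
a[mid]=3<9: swap a[0],a[0]; lo=1,mid=1 → [3, 14, 7, 10, 17, 9, 2, 15, 8, 19, 13]
a[mid]=14>9: swap a[1],a[10]; hi=9 → [3, 13, 7, 10, 17, 9, 2, 15, 8, 19, 14]
a[mid]=13>9: swap a[1],a[9]; hi=8 → [3, 19, 7, 10, 17, 9, 2, 15, 8, 13, 14]
a[mid]=19>9: swap a[1],a[8]; hi=7 → [3, 8, 7, 10, 17, 9, 2, 15, 19, 13, 14]
a[mid]=8<9: swap a[1],a[1]; lo=2,mid=2 → [3, 8, 7, 10, 17, 9, 2, 15, 19, 13, 14]
a[mid]=7<9: swap a[2],a[2]; lo=3,mid=3 → [3, 8, 7, 10, 17, 9, 2, 15, 19, 13, 14]
a[mid]=10>9: swap a[3],a[7]; hi=6 → [3, 8, 7, 15, 17, 9, 2, 10, 19, 13, 14]
a[mid]=15>9: swap a[3],a[6]; hi=5 → [3, 8, 7, 2, 17, 9, 15, 10, 19, 13, 14]
a[mid]=2<9: swap a[3],a[3]; lo=4,mid=4 → [3, 8, 7, 2, 17, 9, 15, 10, 19, 13, 14]
a[mid]=17>9: swap a[4],a[5]; hi=4 → [3, 8, 7, 2, 9, 17, 15, 10, 19, 13, 14]
a[mid]=9=9: mid=5
end: lo=4, hi=4; a = [3, 8, 7, 2, 9, 17, 15, 10, 19, 13, 14]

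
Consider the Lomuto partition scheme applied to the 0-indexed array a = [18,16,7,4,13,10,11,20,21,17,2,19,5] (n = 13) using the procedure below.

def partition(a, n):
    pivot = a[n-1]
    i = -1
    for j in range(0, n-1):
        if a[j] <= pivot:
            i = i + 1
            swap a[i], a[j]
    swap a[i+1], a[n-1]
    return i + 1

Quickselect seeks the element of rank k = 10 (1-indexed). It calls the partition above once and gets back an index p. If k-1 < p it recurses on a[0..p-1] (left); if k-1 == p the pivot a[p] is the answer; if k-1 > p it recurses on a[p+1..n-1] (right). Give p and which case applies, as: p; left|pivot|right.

pivot=5, i=-1
j=0: 18>5, skip
j=1: 16>5, skip
j=2: 7>5, skip
j=3: 4≤5, i=0, swap(0,3) ⇒ [4,16,7,18,13,10,11,20,21,17,2,19,5]
j=4: 13>5, skip
j=5: 10>5, skip
j=6: 11>5, skip
j=7: 20>5, skip
j=8: 21>5, skip
j=9: 17>5, skip
j=10: 2≤5, i=1, swap(1,10) ⇒ [4,2,7,18,13,10,11,20,21,17,16,19,5]
j=11: 19>5, skip
swap(2,12) ⇒ [4,2,5,18,13,10,11,20,21,17,16,19,7]; return 2
p = 2; k-1 = 9 > 2 ⇒ right

2; right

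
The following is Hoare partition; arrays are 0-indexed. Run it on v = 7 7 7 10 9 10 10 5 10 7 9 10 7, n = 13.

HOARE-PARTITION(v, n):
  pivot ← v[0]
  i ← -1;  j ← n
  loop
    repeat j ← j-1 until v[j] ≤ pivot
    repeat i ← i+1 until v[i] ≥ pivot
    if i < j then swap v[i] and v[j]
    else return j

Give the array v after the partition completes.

pivot=7
j stops at 12 (7), i stops at 0 (7); swap ⇒ 7 7 7 10 9 10 10 5 10 7 9 10 7
j stops at 9 (7), i stops at 1 (7); swap ⇒ 7 7 7 10 9 10 10 5 10 7 9 10 7
j stops at 7 (5), i stops at 2 (7); swap ⇒ 7 7 5 10 9 10 10 7 10 7 9 10 7
j stops at 2, i stops at 3; i≥j ⇒ return 2. v=7 7 5 10 9 10 10 7 10 7 9 10 7

7 7 5 10 9 10 10 7 10 7 9 10 7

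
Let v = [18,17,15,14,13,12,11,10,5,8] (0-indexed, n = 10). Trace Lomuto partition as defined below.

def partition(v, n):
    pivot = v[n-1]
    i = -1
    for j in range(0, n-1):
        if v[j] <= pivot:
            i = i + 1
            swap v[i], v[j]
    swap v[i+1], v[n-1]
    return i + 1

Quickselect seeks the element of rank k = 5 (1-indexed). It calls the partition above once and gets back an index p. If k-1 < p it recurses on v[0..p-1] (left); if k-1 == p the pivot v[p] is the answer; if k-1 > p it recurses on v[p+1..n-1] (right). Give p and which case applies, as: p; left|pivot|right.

pivot = v[9] = 8; i = -1
j=0: v[0]=18 > 8 → no swap
j=1: v[1]=17 > 8 → no swap
j=2: v[2]=15 > 8 → no swap
j=3: v[3]=14 > 8 → no swap
j=4: v[4]=13 > 8 → no swap
j=5: v[5]=12 > 8 → no swap
j=6: v[6]=11 > 8 → no swap
j=7: v[7]=10 > 8 → no swap
j=8: v[8]=5 ≤ 8 → i=0, swap v[0],v[8] → [5,17,15,14,13,12,11,10,18,8]
final swap v[1],v[9] → [5,8,15,14,13,12,11,10,18,17]; return 1
p = 1; k-1 = 4 > 1 ⇒ right

1; right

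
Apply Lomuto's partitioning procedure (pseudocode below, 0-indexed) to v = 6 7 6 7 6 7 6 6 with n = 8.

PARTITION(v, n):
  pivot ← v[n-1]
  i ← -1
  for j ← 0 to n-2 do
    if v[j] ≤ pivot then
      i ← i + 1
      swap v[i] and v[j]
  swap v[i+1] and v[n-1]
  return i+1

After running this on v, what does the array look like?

pivot=6, i=-1
j=0: 6≤6, i=0, swap(0,0) ⇒ 6 7 6 7 6 7 6 6
j=1: 7>6, skip
j=2: 6≤6, i=1, swap(1,2) ⇒ 6 6 7 7 6 7 6 6
j=3: 7>6, skip
j=4: 6≤6, i=2, swap(2,4) ⇒ 6 6 6 7 7 7 6 6
j=5: 7>6, skip
j=6: 6≤6, i=3, swap(3,6) ⇒ 6 6 6 6 7 7 7 6
swap(4,7) ⇒ 6 6 6 6 6 7 7 7; return 4

6 6 6 6 6 7 7 7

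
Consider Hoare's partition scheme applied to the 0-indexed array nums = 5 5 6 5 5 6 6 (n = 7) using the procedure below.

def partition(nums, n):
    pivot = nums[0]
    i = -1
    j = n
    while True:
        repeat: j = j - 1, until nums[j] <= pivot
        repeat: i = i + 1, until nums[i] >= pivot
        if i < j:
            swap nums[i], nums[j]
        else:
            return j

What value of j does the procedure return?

pivot=5
j stops at 4 (5), i stops at 0 (5); swap ⇒ 5 5 6 5 5 6 6
j stops at 3 (5), i stops at 1 (5); swap ⇒ 5 5 6 5 5 6 6
j stops at 1, i stops at 2; i≥j ⇒ return 1. nums=5 5 6 5 5 6 6

1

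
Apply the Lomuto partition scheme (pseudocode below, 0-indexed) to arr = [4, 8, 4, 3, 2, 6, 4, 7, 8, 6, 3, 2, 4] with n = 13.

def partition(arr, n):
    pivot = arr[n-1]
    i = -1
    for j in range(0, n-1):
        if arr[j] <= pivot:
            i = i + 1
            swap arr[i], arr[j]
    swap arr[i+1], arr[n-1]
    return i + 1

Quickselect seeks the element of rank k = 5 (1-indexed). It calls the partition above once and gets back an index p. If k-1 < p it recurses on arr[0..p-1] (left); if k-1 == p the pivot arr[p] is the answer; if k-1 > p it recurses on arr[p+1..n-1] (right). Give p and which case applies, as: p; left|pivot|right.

7; left

pivot=4, i=-1
j=0: 4≤4, i=0, swap(0,0) ⇒ [4, 8, 4, 3, 2, 6, 4, 7, 8, 6, 3, 2, 4]
j=1: 8>4, skip
j=2: 4≤4, i=1, swap(1,2) ⇒ [4, 4, 8, 3, 2, 6, 4, 7, 8, 6, 3, 2, 4]
j=3: 3≤4, i=2, swap(2,3) ⇒ [4, 4, 3, 8, 2, 6, 4, 7, 8, 6, 3, 2, 4]
j=4: 2≤4, i=3, swap(3,4) ⇒ [4, 4, 3, 2, 8, 6, 4, 7, 8, 6, 3, 2, 4]
j=5: 6>4, skip
j=6: 4≤4, i=4, swap(4,6) ⇒ [4, 4, 3, 2, 4, 6, 8, 7, 8, 6, 3, 2, 4]
j=7: 7>4, skip
j=8: 8>4, skip
j=9: 6>4, skip
j=10: 3≤4, i=5, swap(5,10) ⇒ [4, 4, 3, 2, 4, 3, 8, 7, 8, 6, 6, 2, 4]
j=11: 2≤4, i=6, swap(6,11) ⇒ [4, 4, 3, 2, 4, 3, 2, 7, 8, 6, 6, 8, 4]
swap(7,12) ⇒ [4, 4, 3, 2, 4, 3, 2, 4, 8, 6, 6, 8, 7]; return 7
p = 7; k-1 = 4 < 7 ⇒ left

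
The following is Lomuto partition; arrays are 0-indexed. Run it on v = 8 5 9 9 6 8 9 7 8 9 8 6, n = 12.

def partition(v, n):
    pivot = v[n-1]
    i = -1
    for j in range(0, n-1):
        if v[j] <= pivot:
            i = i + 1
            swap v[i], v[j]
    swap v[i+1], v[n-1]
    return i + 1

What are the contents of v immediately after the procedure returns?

pivot = v[11] = 6; i = -1
j=0: v[0]=8 > 6 → no swap
j=1: v[1]=5 ≤ 6 → i=0, swap v[0],v[1] → 5 8 9 9 6 8 9 7 8 9 8 6
j=2: v[2]=9 > 6 → no swap
j=3: v[3]=9 > 6 → no swap
j=4: v[4]=6 ≤ 6 → i=1, swap v[1],v[4] → 5 6 9 9 8 8 9 7 8 9 8 6
j=5: v[5]=8 > 6 → no swap
j=6: v[6]=9 > 6 → no swap
j=7: v[7]=7 > 6 → no swap
j=8: v[8]=8 > 6 → no swap
j=9: v[9]=9 > 6 → no swap
j=10: v[10]=8 > 6 → no swap
final swap v[2],v[11] → 5 6 6 9 8 8 9 7 8 9 8 9; return 2

5 6 6 9 8 8 9 7 8 9 8 9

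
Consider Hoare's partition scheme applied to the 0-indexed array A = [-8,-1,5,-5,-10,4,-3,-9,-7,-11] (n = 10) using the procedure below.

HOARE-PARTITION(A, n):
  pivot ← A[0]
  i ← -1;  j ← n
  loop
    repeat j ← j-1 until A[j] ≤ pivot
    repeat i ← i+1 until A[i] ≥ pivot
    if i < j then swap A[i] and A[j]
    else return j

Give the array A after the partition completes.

pivot=-8
j stops at 9 (-11), i stops at 0 (-8); swap ⇒ [-11,-1,5,-5,-10,4,-3,-9,-7,-8]
j stops at 7 (-9), i stops at 1 (-1); swap ⇒ [-11,-9,5,-5,-10,4,-3,-1,-7,-8]
j stops at 4 (-10), i stops at 2 (5); swap ⇒ [-11,-9,-10,-5,5,4,-3,-1,-7,-8]
j stops at 2, i stops at 3; i≥j ⇒ return 2. A=[-11,-9,-10,-5,5,4,-3,-1,-7,-8]

[-11,-9,-10,-5,5,4,-3,-1,-7,-8]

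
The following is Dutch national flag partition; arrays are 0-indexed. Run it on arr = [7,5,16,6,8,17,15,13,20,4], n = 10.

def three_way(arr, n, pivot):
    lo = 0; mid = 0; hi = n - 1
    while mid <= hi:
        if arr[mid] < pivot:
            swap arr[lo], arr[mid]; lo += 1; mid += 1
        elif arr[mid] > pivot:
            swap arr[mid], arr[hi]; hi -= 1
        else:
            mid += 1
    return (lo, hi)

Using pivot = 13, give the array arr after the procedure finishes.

pivot = 13; lo=0, mid=0, hi=9
arr[mid]=7<13: swap arr[0],arr[0]; lo=1,mid=1 → [7,5,16,6,8,17,15,13,20,4]
arr[mid]=5<13: swap arr[1],arr[1]; lo=2,mid=2 → [7,5,16,6,8,17,15,13,20,4]
arr[mid]=16>13: swap arr[2],arr[9]; hi=8 → [7,5,4,6,8,17,15,13,20,16]
arr[mid]=4<13: swap arr[2],arr[2]; lo=3,mid=3 → [7,5,4,6,8,17,15,13,20,16]
arr[mid]=6<13: swap arr[3],arr[3]; lo=4,mid=4 → [7,5,4,6,8,17,15,13,20,16]
arr[mid]=8<13: swap arr[4],arr[4]; lo=5,mid=5 → [7,5,4,6,8,17,15,13,20,16]
arr[mid]=17>13: swap arr[5],arr[8]; hi=7 → [7,5,4,6,8,20,15,13,17,16]
arr[mid]=20>13: swap arr[5],arr[7]; hi=6 → [7,5,4,6,8,13,15,20,17,16]
arr[mid]=13=13: mid=6
arr[mid]=15>13: swap arr[6],arr[6]; hi=5 → [7,5,4,6,8,13,15,20,17,16]
end: lo=5, hi=5; arr = [7,5,4,6,8,13,15,20,17,16]

[7,5,4,6,8,13,15,20,17,16]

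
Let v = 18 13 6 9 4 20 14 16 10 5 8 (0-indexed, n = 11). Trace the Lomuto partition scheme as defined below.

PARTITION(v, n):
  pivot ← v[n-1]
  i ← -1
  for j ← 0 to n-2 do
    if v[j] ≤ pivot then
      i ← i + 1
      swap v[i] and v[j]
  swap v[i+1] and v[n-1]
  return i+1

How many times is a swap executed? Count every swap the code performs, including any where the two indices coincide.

pivot=8, i=-1
j=0: 18>8, skip
j=1: 13>8, skip
j=2: 6≤8, i=0, swap(0,2) ⇒ 6 13 18 9 4 20 14 16 10 5 8
j=3: 9>8, skip
j=4: 4≤8, i=1, swap(1,4) ⇒ 6 4 18 9 13 20 14 16 10 5 8
j=5: 20>8, skip
j=6: 14>8, skip
j=7: 16>8, skip
j=8: 10>8, skip
j=9: 5≤8, i=2, swap(2,9) ⇒ 6 4 5 9 13 20 14 16 10 18 8
swap(3,10) ⇒ 6 4 5 8 13 20 14 16 10 18 9; return 3

4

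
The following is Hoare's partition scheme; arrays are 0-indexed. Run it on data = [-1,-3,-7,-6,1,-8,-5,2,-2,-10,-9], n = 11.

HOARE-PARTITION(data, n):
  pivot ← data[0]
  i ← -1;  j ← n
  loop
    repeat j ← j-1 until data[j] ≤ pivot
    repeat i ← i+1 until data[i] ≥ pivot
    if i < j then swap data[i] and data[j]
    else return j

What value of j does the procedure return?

7

pivot = data[0] = -1; i = -1, j = 11
j→10 (data[10]=-9≤-1), i→0 (data[0]=-1≥-1); i<j, swap → [-9,-3,-7,-6,1,-8,-5,2,-2,-10,-1]
j→9 (data[9]=-10≤-1), i→4 (data[4]=1≥-1); i<j, swap → [-9,-3,-7,-6,-10,-8,-5,2,-2,1,-1]
j→8 (data[8]=-2≤-1), i→7 (data[7]=2≥-1); i<j, swap → [-9,-3,-7,-6,-10,-8,-5,-2,2,1,-1]
j→7, i→8; i≥j, return j=7. data = [-9,-3,-7,-6,-10,-8,-5,-2,2,1,-1]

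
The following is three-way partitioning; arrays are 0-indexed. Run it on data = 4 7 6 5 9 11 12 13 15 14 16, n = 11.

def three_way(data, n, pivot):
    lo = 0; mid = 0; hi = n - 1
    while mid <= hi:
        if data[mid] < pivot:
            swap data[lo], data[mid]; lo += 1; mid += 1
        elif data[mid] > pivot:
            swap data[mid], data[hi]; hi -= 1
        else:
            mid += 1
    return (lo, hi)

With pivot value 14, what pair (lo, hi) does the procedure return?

(8, 8)

pivot = 14; lo=0, mid=0, hi=10
data[mid]=4<14: swap data[0],data[0]; lo=1,mid=1 → 4 7 6 5 9 11 12 13 15 14 16
data[mid]=7<14: swap data[1],data[1]; lo=2,mid=2 → 4 7 6 5 9 11 12 13 15 14 16
data[mid]=6<14: swap data[2],data[2]; lo=3,mid=3 → 4 7 6 5 9 11 12 13 15 14 16
data[mid]=5<14: swap data[3],data[3]; lo=4,mid=4 → 4 7 6 5 9 11 12 13 15 14 16
data[mid]=9<14: swap data[4],data[4]; lo=5,mid=5 → 4 7 6 5 9 11 12 13 15 14 16
data[mid]=11<14: swap data[5],data[5]; lo=6,mid=6 → 4 7 6 5 9 11 12 13 15 14 16
data[mid]=12<14: swap data[6],data[6]; lo=7,mid=7 → 4 7 6 5 9 11 12 13 15 14 16
data[mid]=13<14: swap data[7],data[7]; lo=8,mid=8 → 4 7 6 5 9 11 12 13 15 14 16
data[mid]=15>14: swap data[8],data[10]; hi=9 → 4 7 6 5 9 11 12 13 16 14 15
data[mid]=16>14: swap data[8],data[9]; hi=8 → 4 7 6 5 9 11 12 13 14 16 15
data[mid]=14=14: mid=9
end: lo=8, hi=8; data = 4 7 6 5 9 11 12 13 14 16 15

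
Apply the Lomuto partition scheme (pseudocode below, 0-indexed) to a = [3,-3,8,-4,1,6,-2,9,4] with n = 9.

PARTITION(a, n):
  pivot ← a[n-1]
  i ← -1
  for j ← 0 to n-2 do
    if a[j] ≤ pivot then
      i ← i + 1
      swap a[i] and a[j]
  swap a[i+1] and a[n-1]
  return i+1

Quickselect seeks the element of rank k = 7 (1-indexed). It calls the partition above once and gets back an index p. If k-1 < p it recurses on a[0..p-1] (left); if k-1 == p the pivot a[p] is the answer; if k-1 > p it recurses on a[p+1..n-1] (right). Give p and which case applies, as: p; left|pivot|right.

pivot = a[8] = 4; i = -1
j=0: a[0]=3 ≤ 4 → i=0, swap a[0],a[0] (no change) → [3,-3,8,-4,1,6,-2,9,4]
j=1: a[1]=-3 ≤ 4 → i=1, swap a[1],a[1] (no change) → [3,-3,8,-4,1,6,-2,9,4]
j=2: a[2]=8 > 4 → no swap
j=3: a[3]=-4 ≤ 4 → i=2, swap a[2],a[3] → [3,-3,-4,8,1,6,-2,9,4]
j=4: a[4]=1 ≤ 4 → i=3, swap a[3],a[4] → [3,-3,-4,1,8,6,-2,9,4]
j=5: a[5]=6 > 4 → no swap
j=6: a[6]=-2 ≤ 4 → i=4, swap a[4],a[6] → [3,-3,-4,1,-2,6,8,9,4]
j=7: a[7]=9 > 4 → no swap
final swap a[5],a[8] → [3,-3,-4,1,-2,4,8,9,6]; return 5
p = 5; k-1 = 6 > 5 ⇒ right

5; right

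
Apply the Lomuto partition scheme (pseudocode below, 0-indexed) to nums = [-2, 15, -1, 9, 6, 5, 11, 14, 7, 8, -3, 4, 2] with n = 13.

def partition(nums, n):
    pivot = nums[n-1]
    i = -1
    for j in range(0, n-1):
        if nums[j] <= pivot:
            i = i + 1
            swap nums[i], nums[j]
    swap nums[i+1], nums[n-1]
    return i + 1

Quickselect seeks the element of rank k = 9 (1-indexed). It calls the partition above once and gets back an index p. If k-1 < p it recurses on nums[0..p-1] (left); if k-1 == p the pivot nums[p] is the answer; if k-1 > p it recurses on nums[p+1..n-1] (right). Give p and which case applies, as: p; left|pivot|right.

3; right

pivot=2, i=-1
j=0: -2≤2, i=0, swap(0,0) ⇒ [-2, 15, -1, 9, 6, 5, 11, 14, 7, 8, -3, 4, 2]
j=1: 15>2, skip
j=2: -1≤2, i=1, swap(1,2) ⇒ [-2, -1, 15, 9, 6, 5, 11, 14, 7, 8, -3, 4, 2]
j=3: 9>2, skip
j=4: 6>2, skip
j=5: 5>2, skip
j=6: 11>2, skip
j=7: 14>2, skip
j=8: 7>2, skip
j=9: 8>2, skip
j=10: -3≤2, i=2, swap(2,10) ⇒ [-2, -1, -3, 9, 6, 5, 11, 14, 7, 8, 15, 4, 2]
j=11: 4>2, skip
swap(3,12) ⇒ [-2, -1, -3, 2, 6, 5, 11, 14, 7, 8, 15, 4, 9]; return 3
p = 3; k-1 = 8 > 3 ⇒ right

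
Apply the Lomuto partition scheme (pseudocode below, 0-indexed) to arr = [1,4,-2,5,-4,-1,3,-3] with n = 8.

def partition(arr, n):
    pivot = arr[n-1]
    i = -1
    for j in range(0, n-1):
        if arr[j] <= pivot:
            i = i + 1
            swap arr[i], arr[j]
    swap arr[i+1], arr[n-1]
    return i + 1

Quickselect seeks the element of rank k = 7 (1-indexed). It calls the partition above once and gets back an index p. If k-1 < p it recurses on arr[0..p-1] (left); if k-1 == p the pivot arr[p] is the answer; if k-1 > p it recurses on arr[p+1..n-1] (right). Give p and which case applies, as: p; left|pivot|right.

pivot = arr[7] = -3; i = -1
j=0: arr[0]=1 > -3 → no swap
j=1: arr[1]=4 > -3 → no swap
j=2: arr[2]=-2 > -3 → no swap
j=3: arr[3]=5 > -3 → no swap
j=4: arr[4]=-4 ≤ -3 → i=0, swap arr[0],arr[4] → [-4,4,-2,5,1,-1,3,-3]
j=5: arr[5]=-1 > -3 → no swap
j=6: arr[6]=3 > -3 → no swap
final swap arr[1],arr[7] → [-4,-3,-2,5,1,-1,3,4]; return 1
p = 1; k-1 = 6 > 1 ⇒ right

1; right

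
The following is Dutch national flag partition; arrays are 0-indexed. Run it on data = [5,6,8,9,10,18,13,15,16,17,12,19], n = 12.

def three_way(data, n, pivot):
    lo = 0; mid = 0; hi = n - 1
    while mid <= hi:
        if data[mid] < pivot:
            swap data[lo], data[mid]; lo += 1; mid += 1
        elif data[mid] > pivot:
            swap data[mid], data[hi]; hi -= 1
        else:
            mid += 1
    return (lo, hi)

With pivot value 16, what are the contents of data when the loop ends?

[5,6,8,9,10,12,13,15,16,17,19,18]

pivot = 16; lo=0, mid=0, hi=11
data[mid]=5<16: swap data[0],data[0]; lo=1,mid=1 → [5,6,8,9,10,18,13,15,16,17,12,19]
data[mid]=6<16: swap data[1],data[1]; lo=2,mid=2 → [5,6,8,9,10,18,13,15,16,17,12,19]
data[mid]=8<16: swap data[2],data[2]; lo=3,mid=3 → [5,6,8,9,10,18,13,15,16,17,12,19]
data[mid]=9<16: swap data[3],data[3]; lo=4,mid=4 → [5,6,8,9,10,18,13,15,16,17,12,19]
data[mid]=10<16: swap data[4],data[4]; lo=5,mid=5 → [5,6,8,9,10,18,13,15,16,17,12,19]
data[mid]=18>16: swap data[5],data[11]; hi=10 → [5,6,8,9,10,19,13,15,16,17,12,18]
data[mid]=19>16: swap data[5],data[10]; hi=9 → [5,6,8,9,10,12,13,15,16,17,19,18]
data[mid]=12<16: swap data[5],data[5]; lo=6,mid=6 → [5,6,8,9,10,12,13,15,16,17,19,18]
data[mid]=13<16: swap data[6],data[6]; lo=7,mid=7 → [5,6,8,9,10,12,13,15,16,17,19,18]
data[mid]=15<16: swap data[7],data[7]; lo=8,mid=8 → [5,6,8,9,10,12,13,15,16,17,19,18]
data[mid]=16=16: mid=9
data[mid]=17>16: swap data[9],data[9]; hi=8 → [5,6,8,9,10,12,13,15,16,17,19,18]
end: lo=8, hi=8; data = [5,6,8,9,10,12,13,15,16,17,19,18]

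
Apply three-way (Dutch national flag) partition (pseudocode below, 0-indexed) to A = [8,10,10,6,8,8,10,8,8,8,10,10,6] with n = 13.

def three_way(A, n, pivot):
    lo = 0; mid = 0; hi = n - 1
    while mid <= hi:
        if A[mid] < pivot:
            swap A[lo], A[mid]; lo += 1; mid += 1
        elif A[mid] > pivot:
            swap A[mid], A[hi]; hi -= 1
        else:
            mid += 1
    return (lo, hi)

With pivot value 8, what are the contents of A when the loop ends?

lo=0 mid=0 hi=12
8=8: mid=1
10>8: swap(1,12), hi=11 ⇒ [8,6,10,6,8,8,10,8,8,8,10,10,10]
6<8: swap(0,1), lo=1 mid=2 ⇒ [6,8,10,6,8,8,10,8,8,8,10,10,10]
10>8: swap(2,11), hi=10 ⇒ [6,8,10,6,8,8,10,8,8,8,10,10,10]
10>8: swap(2,10), hi=9 ⇒ [6,8,10,6,8,8,10,8,8,8,10,10,10]
10>8: swap(2,9), hi=8 ⇒ [6,8,8,6,8,8,10,8,8,10,10,10,10]
8=8: mid=3
6<8: swap(1,3), lo=2 mid=4 ⇒ [6,6,8,8,8,8,10,8,8,10,10,10,10]
8=8: mid=5
8=8: mid=6
10>8: swap(6,8), hi=7 ⇒ [6,6,8,8,8,8,8,8,10,10,10,10,10]
8=8: mid=7
8=8: mid=8
done. lo=2 hi=7; A=[6,6,8,8,8,8,8,8,10,10,10,10,10]

[6,6,8,8,8,8,8,8,10,10,10,10,10]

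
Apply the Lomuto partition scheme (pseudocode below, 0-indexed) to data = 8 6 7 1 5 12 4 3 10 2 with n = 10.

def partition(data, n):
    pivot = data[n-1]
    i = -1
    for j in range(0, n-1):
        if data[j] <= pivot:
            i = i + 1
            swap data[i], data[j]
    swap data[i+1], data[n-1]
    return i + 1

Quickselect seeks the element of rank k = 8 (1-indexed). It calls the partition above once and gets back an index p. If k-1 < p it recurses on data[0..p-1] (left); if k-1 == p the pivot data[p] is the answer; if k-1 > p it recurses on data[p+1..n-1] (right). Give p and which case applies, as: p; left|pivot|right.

pivot = data[9] = 2; i = -1
j=0: data[0]=8 > 2 → no swap
j=1: data[1]=6 > 2 → no swap
j=2: data[2]=7 > 2 → no swap
j=3: data[3]=1 ≤ 2 → i=0, swap data[0],data[3] → 1 6 7 8 5 12 4 3 10 2
j=4: data[4]=5 > 2 → no swap
j=5: data[5]=12 > 2 → no swap
j=6: data[6]=4 > 2 → no swap
j=7: data[7]=3 > 2 → no swap
j=8: data[8]=10 > 2 → no swap
final swap data[1],data[9] → 1 2 7 8 5 12 4 3 10 6; return 1
p = 1; k-1 = 7 > 1 ⇒ right

1; right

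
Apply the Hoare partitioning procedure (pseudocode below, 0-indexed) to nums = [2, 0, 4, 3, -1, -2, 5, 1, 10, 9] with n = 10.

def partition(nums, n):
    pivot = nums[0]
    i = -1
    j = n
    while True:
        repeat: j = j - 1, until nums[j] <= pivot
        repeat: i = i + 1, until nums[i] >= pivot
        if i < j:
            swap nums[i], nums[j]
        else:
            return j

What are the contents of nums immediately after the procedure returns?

pivot = nums[0] = 2; i = -1, j = 10
j→7 (nums[7]=1≤2), i→0 (nums[0]=2≥2); i<j, swap → [1, 0, 4, 3, -1, -2, 5, 2, 10, 9]
j→5 (nums[5]=-2≤2), i→2 (nums[2]=4≥2); i<j, swap → [1, 0, -2, 3, -1, 4, 5, 2, 10, 9]
j→4 (nums[4]=-1≤2), i→3 (nums[3]=3≥2); i<j, swap → [1, 0, -2, -1, 3, 4, 5, 2, 10, 9]
j→3, i→4; i≥j, return j=3. nums = [1, 0, -2, -1, 3, 4, 5, 2, 10, 9]

[1, 0, -2, -1, 3, 4, 5, 2, 10, 9]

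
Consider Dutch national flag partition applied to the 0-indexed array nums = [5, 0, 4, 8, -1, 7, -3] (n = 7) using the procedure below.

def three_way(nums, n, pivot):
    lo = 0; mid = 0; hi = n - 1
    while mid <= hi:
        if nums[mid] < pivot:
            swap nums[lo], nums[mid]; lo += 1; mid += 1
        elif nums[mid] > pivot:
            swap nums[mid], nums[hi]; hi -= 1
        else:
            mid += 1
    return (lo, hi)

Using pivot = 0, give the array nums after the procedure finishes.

pivot = 0; lo=0, mid=0, hi=6
nums[mid]=5>0: swap nums[0],nums[6]; hi=5 → [-3, 0, 4, 8, -1, 7, 5]
nums[mid]=-3<0: swap nums[0],nums[0]; lo=1,mid=1 → [-3, 0, 4, 8, -1, 7, 5]
nums[mid]=0=0: mid=2
nums[mid]=4>0: swap nums[2],nums[5]; hi=4 → [-3, 0, 7, 8, -1, 4, 5]
nums[mid]=7>0: swap nums[2],nums[4]; hi=3 → [-3, 0, -1, 8, 7, 4, 5]
nums[mid]=-1<0: swap nums[1],nums[2]; lo=2,mid=3 → [-3, -1, 0, 8, 7, 4, 5]
nums[mid]=8>0: swap nums[3],nums[3]; hi=2 → [-3, -1, 0, 8, 7, 4, 5]
end: lo=2, hi=2; nums = [-3, -1, 0, 8, 7, 4, 5]

[-3, -1, 0, 8, 7, 4, 5]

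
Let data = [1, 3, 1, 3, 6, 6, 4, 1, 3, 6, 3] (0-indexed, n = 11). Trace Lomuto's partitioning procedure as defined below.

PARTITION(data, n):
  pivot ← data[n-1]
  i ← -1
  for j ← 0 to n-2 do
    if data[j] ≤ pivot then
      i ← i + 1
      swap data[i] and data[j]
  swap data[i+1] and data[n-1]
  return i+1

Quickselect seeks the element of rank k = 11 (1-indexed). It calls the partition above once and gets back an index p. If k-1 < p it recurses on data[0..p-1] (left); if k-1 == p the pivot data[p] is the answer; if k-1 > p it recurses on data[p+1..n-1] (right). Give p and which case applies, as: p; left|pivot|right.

pivot=3, i=-1
j=0: 1≤3, i=0, swap(0,0) ⇒ [1, 3, 1, 3, 6, 6, 4, 1, 3, 6, 3]
j=1: 3≤3, i=1, swap(1,1) ⇒ [1, 3, 1, 3, 6, 6, 4, 1, 3, 6, 3]
j=2: 1≤3, i=2, swap(2,2) ⇒ [1, 3, 1, 3, 6, 6, 4, 1, 3, 6, 3]
j=3: 3≤3, i=3, swap(3,3) ⇒ [1, 3, 1, 3, 6, 6, 4, 1, 3, 6, 3]
j=4: 6>3, skip
j=5: 6>3, skip
j=6: 4>3, skip
j=7: 1≤3, i=4, swap(4,7) ⇒ [1, 3, 1, 3, 1, 6, 4, 6, 3, 6, 3]
j=8: 3≤3, i=5, swap(5,8) ⇒ [1, 3, 1, 3, 1, 3, 4, 6, 6, 6, 3]
j=9: 6>3, skip
swap(6,10) ⇒ [1, 3, 1, 3, 1, 3, 3, 6, 6, 6, 4]; return 6
p = 6; k-1 = 10 > 6 ⇒ right

6; right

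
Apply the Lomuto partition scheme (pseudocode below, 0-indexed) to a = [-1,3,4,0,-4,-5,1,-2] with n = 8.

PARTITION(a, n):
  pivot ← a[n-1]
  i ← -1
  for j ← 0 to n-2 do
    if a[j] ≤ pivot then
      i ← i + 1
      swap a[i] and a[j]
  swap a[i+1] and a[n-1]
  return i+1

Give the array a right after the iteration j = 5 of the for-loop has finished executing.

[-4,-5,4,0,-1,3,1,-2]

pivot=-2, i=-1
j=0: -1>-2, skip
j=1: 3>-2, skip
j=2: 4>-2, skip
j=3: 0>-2, skip
j=4: -4≤-2, i=0, swap(0,4) ⇒ [-4,3,4,0,-1,-5,1,-2]
j=5: -5≤-2, i=1, swap(1,5) ⇒ [-4,-5,4,0,-1,3,1,-2]
(after j=5) a = [-4,-5,4,0,-1,3,1,-2]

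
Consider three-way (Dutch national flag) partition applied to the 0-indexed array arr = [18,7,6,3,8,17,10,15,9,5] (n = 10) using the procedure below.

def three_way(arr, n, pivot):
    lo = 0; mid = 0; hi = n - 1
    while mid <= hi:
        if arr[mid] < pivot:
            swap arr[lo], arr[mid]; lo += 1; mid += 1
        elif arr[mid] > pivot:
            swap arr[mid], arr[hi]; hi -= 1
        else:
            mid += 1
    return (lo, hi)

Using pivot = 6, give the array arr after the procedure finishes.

[5,3,6,8,17,10,15,9,7,18]

pivot = 6; lo=0, mid=0, hi=9
arr[mid]=18>6: swap arr[0],arr[9]; hi=8 → [5,7,6,3,8,17,10,15,9,18]
arr[mid]=5<6: swap arr[0],arr[0]; lo=1,mid=1 → [5,7,6,3,8,17,10,15,9,18]
arr[mid]=7>6: swap arr[1],arr[8]; hi=7 → [5,9,6,3,8,17,10,15,7,18]
arr[mid]=9>6: swap arr[1],arr[7]; hi=6 → [5,15,6,3,8,17,10,9,7,18]
arr[mid]=15>6: swap arr[1],arr[6]; hi=5 → [5,10,6,3,8,17,15,9,7,18]
arr[mid]=10>6: swap arr[1],arr[5]; hi=4 → [5,17,6,3,8,10,15,9,7,18]
arr[mid]=17>6: swap arr[1],arr[4]; hi=3 → [5,8,6,3,17,10,15,9,7,18]
arr[mid]=8>6: swap arr[1],arr[3]; hi=2 → [5,3,6,8,17,10,15,9,7,18]
arr[mid]=3<6: swap arr[1],arr[1]; lo=2,mid=2 → [5,3,6,8,17,10,15,9,7,18]
arr[mid]=6=6: mid=3
end: lo=2, hi=2; arr = [5,3,6,8,17,10,15,9,7,18]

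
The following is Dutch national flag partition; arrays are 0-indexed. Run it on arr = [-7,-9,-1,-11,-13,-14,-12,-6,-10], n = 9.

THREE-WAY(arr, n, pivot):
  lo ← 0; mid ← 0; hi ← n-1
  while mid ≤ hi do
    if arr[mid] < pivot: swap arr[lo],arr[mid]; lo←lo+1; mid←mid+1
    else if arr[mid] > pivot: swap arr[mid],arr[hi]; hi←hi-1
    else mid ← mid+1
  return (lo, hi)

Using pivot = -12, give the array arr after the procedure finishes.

[-14,-13,-12,-11,-1,-9,-6,-10,-7]

pivot = -12; lo=0, mid=0, hi=8
arr[mid]=-7>-12: swap arr[0],arr[8]; hi=7 → [-10,-9,-1,-11,-13,-14,-12,-6,-7]
arr[mid]=-10>-12: swap arr[0],arr[7]; hi=6 → [-6,-9,-1,-11,-13,-14,-12,-10,-7]
arr[mid]=-6>-12: swap arr[0],arr[6]; hi=5 → [-12,-9,-1,-11,-13,-14,-6,-10,-7]
arr[mid]=-12=-12: mid=1
arr[mid]=-9>-12: swap arr[1],arr[5]; hi=4 → [-12,-14,-1,-11,-13,-9,-6,-10,-7]
arr[mid]=-14<-12: swap arr[0],arr[1]; lo=1,mid=2 → [-14,-12,-1,-11,-13,-9,-6,-10,-7]
arr[mid]=-1>-12: swap arr[2],arr[4]; hi=3 → [-14,-12,-13,-11,-1,-9,-6,-10,-7]
arr[mid]=-13<-12: swap arr[1],arr[2]; lo=2,mid=3 → [-14,-13,-12,-11,-1,-9,-6,-10,-7]
arr[mid]=-11>-12: swap arr[3],arr[3]; hi=2 → [-14,-13,-12,-11,-1,-9,-6,-10,-7]
end: lo=2, hi=2; arr = [-14,-13,-12,-11,-1,-9,-6,-10,-7]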